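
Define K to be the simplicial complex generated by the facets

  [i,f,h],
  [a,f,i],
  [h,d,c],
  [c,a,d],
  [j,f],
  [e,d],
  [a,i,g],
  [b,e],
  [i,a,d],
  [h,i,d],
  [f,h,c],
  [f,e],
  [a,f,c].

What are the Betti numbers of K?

b_0 = 1, b_1 = 1, b_2 = 1.

Take the total order a < b < c < d < e < f < g < h < i < j on the vertex set. Then K (dimension 2) consists of the simplices:

  0-simplices (10): a, b, c, d, e, f, g, h, i, j
  1-simplices (18): ac, ad, af, ag, ai, be, cd, cf, ch, de, dh, di, ef, fh, fi, fj, gi, hi
  2-simplices (9): acd, acf, adi, afi, agi, cdh, cfh, dhi, fhi

giving chain groups C_0 ≅ Z^10, C_1 ≅ Z^18, C_2 ≅ Z^9.

Boundary ∂_1: C_1 → C_0 is given by ∂[p,q] = [q] − [p]. For instance
  ∂cf = f − c.
This gives a 10×18 integer matrix of rank 9; reducing to Smith normal form yields diagonal entries (1,1,1,1,1,1,1,1,1).

The boundary map ∂_2: C_2 → C_1 sends each 2-simplex [p,q,r] to [q,r] − [p,r] + [p,q]. For instance
  ∂cdh = dh − ch + cd,
  ∂afi = fi − ai + af.
This gives a 18×9 integer matrix of rank 8; reducing to Smith normal form yields diagonal entries (1,1,1,1,1,1,1,1).

Reading off H_k = ker ∂_k / im ∂_{k+1}:

  H_0: rank C_0 − rank ∂_1 = 10 − 9 = 1, and the invariant factors of ∂_1 are all 1, so H_0 = Z.
  H_1: rank ker ∂_1 − rank ∂_2 = (18 − 9) − 8 = 1, and the invariant factors of ∂_2 are all 1, so H_1 = Z.
  H_2: rank ker ∂_2 − rank ∂_3 = (9 − 8) − 0 = 1, and there is no ∂_3, so H_2 = Z.

As a check, the Euler characteristic is 10 − 18 + 9 = 1, which agrees with 1 − 1 + 1 = 1.

Hence the Betti numbers are b_0 = 1, b_1 = 1, b_2 = 1.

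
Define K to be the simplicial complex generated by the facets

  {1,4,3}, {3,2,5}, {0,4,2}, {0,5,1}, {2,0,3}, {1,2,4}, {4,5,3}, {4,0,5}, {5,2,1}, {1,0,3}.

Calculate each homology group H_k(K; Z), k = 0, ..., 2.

Order the vertices as 0 < 1 < 2 < 3 < 4 < 5. Listing each simplex with vertices in this order, K has dimension 2 with simplices:

  0-simplices (6): [0], [1], [2], [3], [4], [5]
  1-simplices (15): [0,1], [0,2], [0,3], [0,4], [0,5], [1,2], [1,3], [1,4], [1,5], [2,3], [2,4], [2,5], [3,4], [3,5], [4,5]
  2-simplices (10): [0,1,3], [0,1,5], [0,2,3], [0,2,4], [0,4,5], [1,2,4], [1,2,5], [1,3,4], [2,3,5], [3,4,5]

so the chain groups are C_0 ≅ Z^6, C_1 ≅ Z^15, C_2 ≅ Z^10.

The boundary map ∂_1: C_1 → C_0 sends each edge [p,q] (with p < q) to q − p. For instance
  ∂[1,2] = [2] − [1].
This gives a 6×15 integer matrix of rank 5; reducing to Smith normal form yields diagonal entries (1,1,1,1,1).

The boundary map ∂_2: C_2 → C_1 maps a triangle to the signed sum of its edges. For instance
  ∂[0,2,4] = [2,4] − [0,4] + [0,2],
  ∂[1,3,4] = [3,4] − [1,4] + [1,3].
The resulting 15×10 matrix has rank 10, and its Smith normal form has invariant factors (1,1,1,1,1,1,1,1,1,2).

Now H_k = ker ∂_k / im ∂_{k+1}, so:

  H_0: rank C_0 − rank ∂_1 = 6 − 5 = 1, and the invariant factors of ∂_1 are all 1, so H_0 = Z.
  H_1: rank ker ∂_1 − rank ∂_2 = (15 − 5) − 10 = 0, and ∂_2 has invariant factor 2 > 1, so H_1 = Z/2.
  H_2: rank ker ∂_2 − rank ∂_3 = (10 − 10) − 0 = 0, and there is no ∂_3, so H_2 = 0.

As a check, the Euler characteristic is 6 − 15 + 10 = 1, which agrees with 1 − 0 + 0 = 1.

H_0 = Z,  H_1 = Z/2,  H_2 = 0.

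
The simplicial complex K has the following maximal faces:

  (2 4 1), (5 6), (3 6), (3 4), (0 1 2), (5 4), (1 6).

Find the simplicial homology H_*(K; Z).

We work with the vertex ordering 0 < 1 < 2 < 3 < 4 < 5 < 6. The simplices of K, each written with vertices in increasing order, are:

  0-simplices (7): [0], [1], [2], [3], [4], [5], [6]
  1-simplices (10): [0,1], [0,2], [1,2], [1,4], [1,6], [2,4], [3,4], [3,6], [4,5], [5,6]
  2-simplices (2): [0,1,2], [1,2,4]

Hence C_0 ≅ Z^7, C_1 ≅ Z^10, C_2 ≅ Z^2.

∂_1: C_1 → C_0 is given by ∂[p,q] = [q] − [p]. For instance
  ∂[1,4] = [4] − [1].
The 7×10 boundary matrix has rank 6 and Smith normal form diag(1,1,1,1,1,1).

Boundary ∂_2: C_2 → C_1 maps a triangle to the signed sum of its edges. For instance
  ∂[0,1,2] = [1,2] − [0,2] + [0,1],
  ∂[1,2,4] = [2,4] − [1,4] + [1,2].
As a 10×2 matrix over Z this has rank 2, with invariant factors (1,1).

Now H_k = ker ∂_k / im ∂_{k+1}, so:

  H_0: rank C_0 − rank ∂_1 = 7 − 6 = 1, and the invariant factors of ∂_1 are all 1, so H_0 = Z.
  H_1: rank ker ∂_1 − rank ∂_2 = (10 − 6) − 2 = 2, and the invariant factors of ∂_2 are all 1, so H_1 = Z^2.
  H_2: rank ker ∂_2 − rank ∂_3 = (2 − 2) − 0 = 0, and there is no ∂_3, so H_2 = 0.

As a check, the Euler characteristic is 7 − 10 + 2 = -1, which agrees with 1 − 2 + 0 = -1.

H_0 ≅ Z,  H_1 ≅ Z^2,  H_2 = 0.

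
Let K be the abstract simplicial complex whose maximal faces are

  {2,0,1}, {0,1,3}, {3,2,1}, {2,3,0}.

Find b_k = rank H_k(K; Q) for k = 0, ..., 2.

Fix the vertex order 0 < 1 < 2 < 3 and write every simplex with vertices in increasing order. Then dim K = 2 and the simplices of K are:

  0-simplices (4): [0], [1], [2], [3]
  1-simplices (6): [0,1], [0,2], [0,3], [1,2], [1,3], [2,3]
  2-simplices (4): [0,1,2], [0,1,3], [0,2,3], [1,2,3]

so the chain groups are C_0 ≅ Z^4, C_1 ≅ Z^6, C_2 ≅ Z^4.

The boundary map ∂_1: C_1 → C_0 is given by ∂[p,q] = [q] − [p].
The 4×6 boundary matrix has rank 3 and Smith normal form diag(1,1,1).

The boundary map ∂_2: C_2 → C_1 maps a triangle to the signed sum of its edges. For instance
  ∂[1,2,3] = [2,3] − [1,3] + [1,2],
  ∂[0,1,2] = [1,2] − [0,2] + [0,1].
This gives a 6×4 integer matrix of rank 3; reducing to Smith normal form yields diagonal entries (1,1,1).

Reading off H_k = ker ∂_k / im ∂_{k+1}:

  H_0: rank C_0 − rank ∂_1 = 4 − 3 = 1, and the invariant factors of ∂_1 are all 1, so H_0 ≅ Z.
  H_1: rank ker ∂_1 − rank ∂_2 = (6 − 3) − 3 = 0, and the invariant factors of ∂_2 are all 1, so H_1 ≅ 0.
  H_2: rank ker ∂_2 − rank ∂_3 = (4 − 3) − 0 = 1, and there is no ∂_3, so H_2 ≅ Z.

(K is a triangulation of the 2-sphere S^2.)

Hence the Betti numbers are b_0 = 1, b_1 = 0, b_2 = 1.

b_0 = 1, b_1 = 0, b_2 = 1.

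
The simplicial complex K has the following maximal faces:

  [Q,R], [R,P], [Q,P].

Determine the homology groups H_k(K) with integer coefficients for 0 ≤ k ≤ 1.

H_0 = Z,  H_1 = Z.

We work with the vertex ordering P < Q < R. The simplices of K, each written with vertices in increasing order, are:

  0-simplices (3): P, Q, R
  1-simplices (3): PQ, PR, QR

Hence C_0 ≅ Z^3, C_1 ≅ Z^3.

Boundary ∂_1: C_1 → C_0 is given by ∂[p,q] = [q] − [p]. For instance
  ∂PQ = Q − P.
The resulting 3×3 matrix has rank 2, and its Smith normal form has invariant factors (1,1).

Reading off H_k = ker ∂_k / im ∂_{k+1}:

  H_0: rank C_0 − rank ∂_1 = 3 − 2 = 1, and the invariant factors of ∂_1 are all 1, so H_0 ≅ Z.
  H_1: rank ker ∂_1 − rank ∂_2 = (3 − 2) − 0 = 1, and there is no ∂_2, so H_1 ≅ Z.

As a check, the Euler characteristic is 3 − 3 = 0, which agrees with 1 − 1 = 0.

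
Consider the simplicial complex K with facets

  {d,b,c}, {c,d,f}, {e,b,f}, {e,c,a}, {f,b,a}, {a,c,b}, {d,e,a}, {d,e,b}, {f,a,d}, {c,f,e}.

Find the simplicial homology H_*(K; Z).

H_0 = Z,  H_1 = Z_2,  H_2 = 0.

K has 6 vertices, 15 edges, 10 triangles.
rank ∂_0 = 0, rank ∂_1 = 5 ⇒ b_0 = 6 − 0 − 5 = 1; all invariant factors of ∂_1 are 1 so no torsion. So H_0 ≅ Z.
rank ∂_1 = 5, rank ∂_2 = 10 ⇒ b_1 = 15 − 5 − 10 = 0; ∂_2 has invariant factor(s) [2] giving torsion. So H_1 ≅ Z_2.
rank ∂_2 = 10, rank ∂_3 = 0 ⇒ b_2 = 10 − 10 − 0 = 0. So H_2 ≅ 0.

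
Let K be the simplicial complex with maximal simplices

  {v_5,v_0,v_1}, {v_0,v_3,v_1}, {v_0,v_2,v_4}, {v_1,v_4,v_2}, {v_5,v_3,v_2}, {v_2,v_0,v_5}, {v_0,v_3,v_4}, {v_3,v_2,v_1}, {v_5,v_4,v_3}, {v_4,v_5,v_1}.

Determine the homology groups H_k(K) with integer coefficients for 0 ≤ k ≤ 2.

Take the total order v_0 < v_1 < v_2 < v_3 < v_4 < v_5 on the vertex set. Then K (dimension 2) consists of the simplices:

  0-simplices (6): [v_0], [v_1], [v_2], [v_3], [v_4], [v_5]
  1-simplices (15): (15 of them)
  2-simplices (10): [v_0,v_1,v_3], [v_0,v_1,v_5], [v_0,v_2,v_4], [v_0,v_2,v_5], [v_0,v_3,v_4], [v_1,v_2,v_3], [v_1,v_2,v_4], [v_1,v_4,v_5], [v_2,v_3,v_5], [v_3,v_4,v_5]

giving chain groups C_0 ≅ Z^6, C_1 ≅ Z^15, C_2 ≅ Z^10.

The boundary map ∂_1: C_1 → C_0 maps an edge to its endpoints' difference, ∂[p,q] = q − p. For instance
  ∂[v_2,v_5] = [v_5] − [v_2].
As a 6×15 matrix over Z this has rank 5, with invariant factors (1,1,1,1,1).

∂_2: C_2 → C_1 sends each 2-simplex [p,q,r] to [q,r] − [p,r] + [p,q]. For instance
  ∂[v_0,v_1,v_3] = [v_1,v_3] − [v_0,v_3] + [v_0,v_1],
  ∂[v_0,v_1,v_5] = [v_1,v_5] − [v_0,v_5] + [v_0,v_1].
This gives a 15×10 integer matrix of rank 10; reducing to Smith normal form yields diagonal entries (1,1,1,1,1,1,1,1,1,2).

From H_k ≅ ker(∂_k) / im(∂_{k+1}) we obtain:

  H_0: rank C_0 − rank ∂_1 = 6 − 5 = 1, and the invariant factors of ∂_1 are all 1, so H_0 ≅ Z.
  H_1: rank ker ∂_1 − rank ∂_2 = (15 − 5) − 10 = 0, and ∂_2 has invariant factor 2 > 1, so H_1 ≅ Z/2.
  H_2: rank ker ∂_2 − rank ∂_3 = (10 − 10) − 0 = 0, and there is no ∂_3, so H_2 ≅ 0.

H_0 ≅ Z,  H_1 ≅ Z/2,  H_2 = 0.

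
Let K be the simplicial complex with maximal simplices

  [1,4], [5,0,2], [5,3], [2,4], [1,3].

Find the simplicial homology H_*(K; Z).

H_0 ≅ Z,  H_1 ≅ Z,  H_2 = 0.

Fix the vertex order 0 < 1 < 2 < 3 < 4 < 5 and write every simplex with vertices in increasing order. Then dim K = 2 and the simplices of K are:

  0-simplices (6): [0], [1], [2], [3], [4], [5]
  1-simplices (7): [0,2], [0,5], [1,3], [1,4], [2,4], [2,5], [3,5]
  2-simplices (1): [0,2,5]

so the chain groups are C_0 ≅ Z^6, C_1 ≅ Z^7, C_2 ≅ Z^1.

The boundary map ∂_1: C_1 → C_0 sends each edge [p,q] (with p < q) to q − p. For instance
  ∂[1,4] = [4] − [1].
The resulting 6×7 matrix has rank 5, and its Smith normal form has invariant factors (1,1,1,1,1).

Boundary ∂_2: C_2 → C_1 acts by ∂[p,q,r] = [q,r] − [p,r] + [p,q]. For instance
  ∂[0,2,5] = [2,5] − [0,5] + [0,2].
The 7×1 boundary matrix has rank 1 and Smith normal form diag(1).

Reading off H_k = ker ∂_k / im ∂_{k+1}:

  H_0: rank C_0 − rank ∂_1 = 6 − 5 = 1, and the invariant factors of ∂_1 are all 1, so H_0 ≅ Z.
  H_1: rank ker ∂_1 − rank ∂_2 = (7 − 5) − 1 = 1, and the invariant factors of ∂_2 are all 1, so H_1 ≅ Z.
  H_2: rank ker ∂_2 − rank ∂_3 = (1 − 1) − 0 = 0, and there is no ∂_3, so H_2 ≅ 0.

As a check, the Euler characteristic is 6 − 7 + 1 = 0, which agrees with 1 − 1 + 0 = 0.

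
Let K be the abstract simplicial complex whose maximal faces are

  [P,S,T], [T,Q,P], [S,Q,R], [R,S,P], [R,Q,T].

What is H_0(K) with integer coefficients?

H_0 ≅ Z.

Take the total order P < Q < R < S < T on the vertex set. Then K (dimension 2) consists of the simplices:

  0-simplices (5): P, Q, R, S, T
  1-simplices (10): PQ, PR, PS, PT, QR, QS, QT, RS, RT, ST
  2-simplices (5): PQT, PRS, PST, QRS, QRT

giving chain groups C_0 ≅ Z^5, C_1 ≅ Z^10, C_2 ≅ Z^5.

Boundary ∂_1: C_1 → C_0 sends each edge [p,q] (with p < q) to q − p. For instance
  ∂QR = R − Q.
This gives a 5×10 integer matrix of rank 4; reducing to Smith normal form yields diagonal entries (1,1,1,1).

The boundary map ∂_2: C_2 → C_1 maps a triangle to the signed sum of its edges. For instance
  ∂QRT = RT − QT + QR,
  ∂PST = ST − PT + PS.
The 10×5 boundary matrix has rank 5 and Smith normal form diag(1,1,1,1,1).

Now H_k = ker ∂_k / im ∂_{k+1}, so:

  H_0: rank C_0 − rank ∂_1 = 5 − 4 = 1, and the invariant factors of ∂_1 are all 1, so H_0 = Z.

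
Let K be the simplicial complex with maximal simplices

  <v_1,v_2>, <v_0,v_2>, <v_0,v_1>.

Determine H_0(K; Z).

H_0 ≅ Z.

Fix the vertex order v_0 < v_1 < v_2 and write every simplex with vertices in increasing order. Then dim K = 1 and the simplices of K are:

  0-simplices (3): [v_0], [v_1], [v_2]
  1-simplices (3): [v_0,v_1], [v_0,v_2], [v_1,v_2]

giving chain groups C_0 ≅ Z^3, C_1 ≅ Z^3.

∂_1: C_1 → C_0 is given by ∂[p,q] = [q] − [p]. For instance
  ∂[v_0,v_1] = [v_1] − [v_0].
This gives a 3×3 integer matrix of rank 2; reducing to Smith normal form yields diagonal entries (1,1).

Reading off H_k = ker ∂_k / im ∂_{k+1}:

  H_0: rank C_0 − rank ∂_1 = 3 − 2 = 1, and the invariant factors of ∂_1 are all 1, so H_0 = Z.

(K is a triangulation of the circle S^1.)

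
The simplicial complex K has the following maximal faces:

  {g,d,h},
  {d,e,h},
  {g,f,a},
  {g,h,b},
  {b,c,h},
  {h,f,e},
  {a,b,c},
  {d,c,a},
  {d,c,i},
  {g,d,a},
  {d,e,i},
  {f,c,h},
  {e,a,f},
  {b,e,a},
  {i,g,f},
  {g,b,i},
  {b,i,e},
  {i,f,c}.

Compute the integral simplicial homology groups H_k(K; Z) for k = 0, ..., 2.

Order the vertices as a < b < c < d < e < f < g < h < i. Listing each simplex with vertices in this order, K has dimension 2 with simplices:

  0-simplices (9): a, b, c, d, e, f, g, h, i
  1-simplices (27): ab, ac, ad, ae, af, ag, bc, be, bg, bh, bi, cd, cf, ch, ci, de, dg, dh, di, ef, eh, ei, fg, fh, fi, gh, gi
  2-simplices (18): abc, abe, acd, adg, aef, afg, bch, bei, bgh, bgi, cdi, cfh, cfi, deh, dei, dgh, efh, fgi

giving chain groups C_0 ≅ Z^9, C_1 ≅ Z^27, C_2 ≅ Z^18.

The boundary map ∂_1: C_1 → C_0 maps an edge to its endpoints' difference, ∂[p,q] = q − p. For instance
  ∂cd = d − c.
As a 9×27 matrix over Z this has rank 8, with invariant factors (1,1,1,1,1,1,1,1).

∂_2: C_2 → C_1 sends each 2-simplex [p,q,r] to [q,r] − [p,r] + [p,q]. For instance
  ∂deh = eh − dh + de,
  ∂bch = ch − bh + bc.
As a 27×18 matrix over Z this has rank 17, with invariant factors (1,1,1,1,1,1,1,1,1,1,1,1,1,1,1,1,1).

Computing H_k = (kernel of ∂_k) / (image of ∂_{k+1}):

  H_0: rank C_0 − rank ∂_1 = 9 − 8 = 1, and the invariant factors of ∂_1 are all 1, so H_0 = Z.
  H_1: rank ker ∂_1 − rank ∂_2 = (27 − 8) − 17 = 2, and the invariant factors of ∂_2 are all 1, so H_1 = Z^2.
  H_2: rank ker ∂_2 − rank ∂_3 = (18 − 17) − 0 = 1, and there is no ∂_3, so H_2 = Z.

H_0 ≅ Z,  H_1 ≅ Z^2,  H_2 ≅ Z.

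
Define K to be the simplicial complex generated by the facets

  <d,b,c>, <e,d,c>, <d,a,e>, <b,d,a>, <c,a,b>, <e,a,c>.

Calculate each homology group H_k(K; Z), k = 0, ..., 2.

H_0 ≅ Z,  H_1 = 0,  H_2 ≅ Z.

Order the vertices as a < b < c < d < e. Listing each simplex with vertices in this order, K has dimension 2 with simplices:

  0-simplices (5): a, b, c, d, e
  1-simplices (9): ab, ac, ad, ae, bc, bd, cd, ce, de
  2-simplices (6): abc, abd, ace, ade, bcd, cde

so the chain groups are C_0 ≅ Z^5, C_1 ≅ Z^9, C_2 ≅ Z^6.

∂_1: C_1 → C_0 maps an edge to its endpoints' difference, ∂[p,q] = q − p.
The 5×9 boundary matrix has rank 4 and Smith normal form diag(1,1,1,1).

The boundary map ∂_2: C_2 → C_1 sends each 2-simplex [p,q,r] to [q,r] − [p,r] + [p,q]. For instance
  ∂abd = bd − ad + ab,
  ∂ade = de − ae + ad.
As a 9×6 matrix over Z this has rank 5, with invariant factors (1,1,1,1,1).

Computing H_k = (kernel of ∂_k) / (image of ∂_{k+1}):

  H_0: rank C_0 − rank ∂_1 = 5 − 4 = 1, and the invariant factors of ∂_1 are all 1, so H_0 ≅ Z.
  H_1: rank ker ∂_1 − rank ∂_2 = (9 − 4) − 5 = 0, and the invariant factors of ∂_2 are all 1, so H_1 ≅ 0.
  H_2: rank ker ∂_2 − rank ∂_3 = (6 − 5) − 0 = 1, and there is no ∂_3, so H_2 ≅ Z.

As a check, the Euler characteristic is 5 − 9 + 6 = 2, which agrees with 1 − 0 + 1 = 2.
(K is a triangulation of the 2-sphere S^2.)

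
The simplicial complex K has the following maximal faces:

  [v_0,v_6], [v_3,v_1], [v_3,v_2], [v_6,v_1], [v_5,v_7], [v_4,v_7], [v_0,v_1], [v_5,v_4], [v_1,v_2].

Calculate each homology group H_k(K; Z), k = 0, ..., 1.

Fix the vertex order v_0 < v_1 < v_2 < v_3 < v_4 < v_5 < v_6 < v_7 and write every simplex with vertices in increasing order. Then dim K = 1 and the simplices of K are:

  0-simplices (8): [v_0], [v_1], [v_2], [v_3], [v_4], [v_5], [v_6], [v_7]
  1-simplices (9): [v_0,v_1], [v_0,v_6], [v_1,v_2], [v_1,v_3], [v_1,v_6], [v_2,v_3], [v_4,v_5], [v_4,v_7], [v_5,v_7]

Hence C_0 ≅ Z^8, C_1 ≅ Z^9.

The boundary map ∂_1: C_1 → C_0 maps an edge to its endpoints' difference, ∂[p,q] = q − p. For instance
  ∂[v_1,v_2] = [v_2] − [v_1].
The resulting 8×9 matrix has rank 6, and its Smith normal form has invariant factors (1,1,1,1,1,1).

Now H_k = ker ∂_k / im ∂_{k+1}, so:

  H_0: rank C_0 − rank ∂_1 = 8 − 6 = 2, and the invariant factors of ∂_1 are all 1, so H_0 = Z^2.
  H_1: rank ker ∂_1 − rank ∂_2 = (9 − 6) − 0 = 3, and there is no ∂_2, so H_1 = Z^3.

H_0 ≅ Z^2,  H_1 ≅ Z^3.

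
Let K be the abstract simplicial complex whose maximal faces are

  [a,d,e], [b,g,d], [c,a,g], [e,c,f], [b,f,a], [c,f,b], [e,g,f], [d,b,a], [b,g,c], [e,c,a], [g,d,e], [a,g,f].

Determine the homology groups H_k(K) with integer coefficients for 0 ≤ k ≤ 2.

Order the vertices as a < b < c < d < e < f < g. Listing each simplex with vertices in this order, K has dimension 2 with simplices:

  0-simplices (7): a, b, c, d, e, f, g
  1-simplices (18): ab, ac, ad, ae, af, ag, bc, bd, bf, bg, ce, cf, cg, de, dg, ef, eg, fg
  2-simplices (12): abd, abf, ace, acg, ade, afg, bcf, bcg, bdg, cef, deg, efg

giving chain groups C_0 ≅ Z^7, C_1 ≅ Z^18, C_2 ≅ Z^12.

Boundary ∂_1: C_1 → C_0 maps an edge to its endpoints' difference, ∂[p,q] = q − p.
As a 7×18 matrix over Z this has rank 6, with invariant factors (1,1,1,1,1,1).

Boundary ∂_2: C_2 → C_1 sends each 2-simplex [p,q,r] to [q,r] − [p,r] + [p,q]. For instance
  ∂ade = de − ae + ad,
  ∂ace = ce − ae + ac.
The 18×12 boundary matrix has rank 12 and Smith normal form diag(1,1,1,1,1,1,1,1,1,1,1,2).

Now H_k = ker ∂_k / im ∂_{k+1}, so:

  H_0: rank C_0 − rank ∂_1 = 7 − 6 = 1, and the invariant factors of ∂_1 are all 1, so H_0 = Z.
  H_1: rank ker ∂_1 − rank ∂_2 = (18 − 6) − 12 = 0, and ∂_2 has invariant factor 2 > 1, so H_1 = Z_2.
  H_2: rank ker ∂_2 − rank ∂_3 = (12 − 12) − 0 = 0, and there is no ∂_3, so H_2 = 0.

H_0 ≅ Z,  H_1 ≅ Z_2,  H_2 = 0.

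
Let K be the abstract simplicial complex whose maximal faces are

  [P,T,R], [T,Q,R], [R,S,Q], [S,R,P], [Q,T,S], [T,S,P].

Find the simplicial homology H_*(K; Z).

H_0 ≅ Z,  H_1 = 0,  H_2 ≅ Z.

Order the vertices as P < Q < R < S < T. Listing each simplex with vertices in this order, K has dimension 2 with simplices:

  0-simplices (5): P, Q, R, S, T
  1-simplices (9): PR, PS, PT, QR, QS, QT, RS, RT, ST
  2-simplices (6): PRS, PRT, PST, QRS, QRT, QST

so the chain groups are C_0 ≅ Z^5, C_1 ≅ Z^9, C_2 ≅ Z^6.

∂_1: C_1 → C_0 maps an edge to its endpoints' difference, ∂[p,q] = q − p.
This gives a 5×9 integer matrix of rank 4; reducing to Smith normal form yields diagonal entries (1,1,1,1).

Boundary ∂_2: C_2 → C_1 acts by ∂[p,q,r] = [q,r] − [p,r] + [p,q]. For instance
  ∂QRT = RT − QT + QR,
  ∂QRS = RS − QS + QR.
The 9×6 boundary matrix has rank 5 and Smith normal form diag(1,1,1,1,1).

Now H_k = ker ∂_k / im ∂_{k+1}, so:

  H_0: rank C_0 − rank ∂_1 = 5 − 4 = 1, and the invariant factors of ∂_1 are all 1, so H_0 ≅ Z.
  H_1: rank ker ∂_1 − rank ∂_2 = (9 − 4) − 5 = 0, and the invariant factors of ∂_2 are all 1, so H_1 ≅ 0.
  H_2: rank ker ∂_2 − rank ∂_3 = (6 − 5) − 0 = 1, and there is no ∂_3, so H_2 ≅ Z.

As a check, the Euler characteristic is 5 − 9 + 6 = 2, which agrees with 1 − 0 + 1 = 2.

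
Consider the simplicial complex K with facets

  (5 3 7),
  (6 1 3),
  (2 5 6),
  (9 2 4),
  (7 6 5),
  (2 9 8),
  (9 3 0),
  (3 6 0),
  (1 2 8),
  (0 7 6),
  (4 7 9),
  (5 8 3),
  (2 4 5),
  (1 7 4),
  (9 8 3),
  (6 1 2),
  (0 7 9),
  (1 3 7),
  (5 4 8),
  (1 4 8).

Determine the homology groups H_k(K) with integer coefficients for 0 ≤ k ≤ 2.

H_0 ≅ Z,  H_1 ≅ Z ⊕ Z_2,  H_2 = 0.

K has 10 vertices, 30 edges, 20 triangles.
rank ∂_0 = 0, rank ∂_1 = 9 ⇒ b_0 = 10 − 0 − 9 = 1; all invariant factors of ∂_1 are 1 so no torsion. So H_0 = Z.
rank ∂_1 = 9, rank ∂_2 = 20 ⇒ b_1 = 30 − 9 − 20 = 1; ∂_2 has invariant factor(s) [2] giving torsion. So H_1 = Z ⊕ Z_2.
rank ∂_2 = 20, rank ∂_3 = 0 ⇒ b_2 = 20 − 20 − 0 = 0. So H_2 = 0.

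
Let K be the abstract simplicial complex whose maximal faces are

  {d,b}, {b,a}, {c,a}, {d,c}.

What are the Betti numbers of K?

b_0 = 1, b_1 = 1.

Order the vertices as a < b < c < d. Listing each simplex with vertices in this order, K has dimension 1 with simplices:

  0-simplices (4): a, b, c, d
  1-simplices (4): ab, ac, bd, cd

giving chain groups C_0 ≅ Z^4, C_1 ≅ Z^4.

∂_1: C_1 → C_0 sends each edge [p,q] (with p < q) to q − p. For instance
  ∂ac = c − a.
The resulting 4×4 matrix has rank 3, and its Smith normal form has invariant factors (1,1,1).

Computing H_k = (kernel of ∂_k) / (image of ∂_{k+1}):

  H_0: rank C_0 − rank ∂_1 = 4 − 3 = 1, and the invariant factors of ∂_1 are all 1, so H_0 ≅ Z.
  H_1: rank ker ∂_1 − rank ∂_2 = (4 − 3) − 0 = 1, and there is no ∂_2, so H_1 ≅ Z.

Hence the Betti numbers are b_0 = 1, b_1 = 1.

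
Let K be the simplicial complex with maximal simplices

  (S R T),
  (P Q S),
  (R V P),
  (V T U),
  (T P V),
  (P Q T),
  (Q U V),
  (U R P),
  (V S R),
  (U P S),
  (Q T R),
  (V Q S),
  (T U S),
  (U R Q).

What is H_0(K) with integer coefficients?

Fix the vertex order P < Q < R < S < T < U < V and write every simplex with vertices in increasing order. Then dim K = 2 and the simplices of K are:

  0-simplices (7): P, Q, R, S, T, U, V
  1-simplices (21): PQ, PR, PS, PT, PU, PV, QR, QS, QT, QU, QV, RS, RT, RU, RV, ST, SU, SV, TU, TV, UV
  2-simplices (14): PQS, PQT, PRU, PRV, PSU, PTV, QRT, QRU, QSV, QUV, RST, RSV, STU, TUV

giving chain groups C_0 ≅ Z^7, C_1 ≅ Z^21, C_2 ≅ Z^14.

The boundary map ∂_1: C_1 → C_0 sends each edge [p,q] (with p < q) to q − p. For instance
  ∂UV = V − U.
The 7×21 boundary matrix has rank 6 and Smith normal form diag(1,1,1,1,1,1).

∂_2: C_2 → C_1 acts by ∂[p,q,r] = [q,r] − [p,r] + [p,q]. For instance
  ∂QRU = RU − QU + QR,
  ∂PTV = TV − PV + PT.
As a 21×14 matrix over Z this has rank 13, with invariant factors (1,1,1,1,1,1,1,1,1,1,1,1,1).

Reading off H_k = ker ∂_k / im ∂_{k+1}:

  H_0: rank C_0 − rank ∂_1 = 7 − 6 = 1, and the invariant factors of ∂_1 are all 1, so H_0 = Z.

H_0 ≅ Z.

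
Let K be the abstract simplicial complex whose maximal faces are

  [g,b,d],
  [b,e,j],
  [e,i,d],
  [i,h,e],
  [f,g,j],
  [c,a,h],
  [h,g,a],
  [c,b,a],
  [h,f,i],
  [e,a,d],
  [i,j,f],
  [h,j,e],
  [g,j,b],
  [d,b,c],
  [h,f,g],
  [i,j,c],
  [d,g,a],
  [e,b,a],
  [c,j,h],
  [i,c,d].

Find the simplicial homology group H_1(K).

H_1 ≅ Z ⊕ Z/2.

Order the vertices as a < b < c < d < e < f < g < h < i < j. Listing each simplex with vertices in this order, K has dimension 2 with simplices:

  0-simplices (10): a, b, c, d, e, f, g, h, i, j
  1-simplices (30): ab, ac, ad, ae, ag, ah, bc, bd, be, bg, bj, cd, ch, ci, cj, de, dg, di, eh, ei, ej, fg, fh, fi, fj, gh, gj, hi, hj, ij
  2-simplices (20): abc, abe, ach, ade, adg, agh, bcd, bdg, bej, bgj, cdi, chj, cij, dei, ehi, ehj, fgh, fgj, fhi, fij

Hence C_0 ≅ Z^10, C_1 ≅ Z^30, C_2 ≅ Z^20.

∂_1: C_1 → C_0 maps an edge to its endpoints' difference, ∂[p,q] = q − p. For instance
  ∂ac = c − a.
As a 10×30 matrix over Z this has rank 9, with invariant factors (1,1,1,1,1,1,1,1,1).

The boundary map ∂_2: C_2 → C_1 acts by ∂[p,q,r] = [q,r] − [p,r] + [p,q]. For instance
  ∂adg = dg − ag + ad,
  ∂bdg = dg − bg + bd.
As a 30×20 matrix over Z this has rank 20, with invariant factors (1,1,1,1,1,1,1,1,1,1,1,1,1,1,1,1,1,1,1,2).

Computing H_k = (kernel of ∂_k) / (image of ∂_{k+1}):

  H_1: rank ker ∂_1 − rank ∂_2 = (30 − 9) − 20 = 1, and ∂_2 has invariant factor 2 > 1, so H_1 ≅ Z ⊕ Z/2.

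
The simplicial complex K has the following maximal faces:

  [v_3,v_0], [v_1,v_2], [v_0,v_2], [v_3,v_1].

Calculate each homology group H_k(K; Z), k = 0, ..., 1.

We work with the vertex ordering v_0 < v_1 < v_2 < v_3. The simplices of K, each written with vertices in increasing order, are:

  0-simplices (4): [v_0], [v_1], [v_2], [v_3]
  1-simplices (4): [v_0,v_2], [v_0,v_3], [v_1,v_2], [v_1,v_3]

so the chain groups are C_0 ≅ Z^4, C_1 ≅ Z^4.

∂_1: C_1 → C_0 maps an edge to its endpoints' difference, ∂[p,q] = q − p. For instance
  ∂[v_0,v_3] = [v_3] − [v_0].
The 4×4 boundary matrix has rank 3 and Smith normal form diag(1,1,1).

Reading off H_k = ker ∂_k / im ∂_{k+1}:

  H_0: rank C_0 − rank ∂_1 = 4 − 3 = 1, and the invariant factors of ∂_1 are all 1, so H_0 ≅ Z.
  H_1: rank ker ∂_1 − rank ∂_2 = (4 − 3) − 0 = 1, and there is no ∂_2, so H_1 ≅ Z.

As a check, the Euler characteristic is 4 − 4 = 0, which agrees with 1 − 1 = 0.
(K is a triangulation of the circle S^1.)

H_0 ≅ Z,  H_1 ≅ Z.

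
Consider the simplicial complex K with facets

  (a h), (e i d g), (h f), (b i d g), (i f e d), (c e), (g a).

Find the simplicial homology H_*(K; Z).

H_0 = Z,  H_1 = Z,  H_2 = 0,  H_3 = 0.

We work with the vertex ordering a < b < c < d < e < f < g < h < i. The simplices of K, each written with vertices in increasing order, are:

  0-simplices (9): a, b, c, d, e, f, g, h, i
  1-simplices (16): ag, ah, bd, bg, bi, ce, de, df, dg, di, ef, eg, ei, fh, fi, gi
  2-simplices (10): bdg, bdi, bgi, def, deg, dei, dfi, dgi, efi, egi
  3-simplices (3): bdgi, defi, degi

giving chain groups C_0 ≅ Z^9, C_1 ≅ Z^16, C_2 ≅ Z^10, C_3 ≅ Z^3.

∂_1: C_1 → C_0 sends each edge [p,q] (with p < q) to q − p. For instance
  ∂fh = h − f.
This gives a 9×16 integer matrix of rank 8; reducing to Smith normal form yields diagonal entries (1,1,1,1,1,1,1,1).

The boundary map ∂_2: C_2 → C_1 sends each 2-simplex [p,q,r] to [q,r] − [p,r] + [p,q]. For instance
  ∂bdi = di − bi + bd,
  ∂dgi = gi − di + dg.
As a 16×10 matrix over Z this has rank 7, with invariant factors (1,1,1,1,1,1,1).

Boundary ∂_3: C_3 → C_2 sends each 3-simplex σ to the alternating sum Σ_i (−1)^i (σ with its i-th vertex removed). For instance
  ∂defi = efi − dfi + dei − def,
  ∂degi = egi − dgi + dei − deg.
As a 10×3 matrix over Z this has rank 3, with invariant factors (1,1,1).

Reading off H_k = ker ∂_k / im ∂_{k+1}:

  H_0: rank C_0 − rank ∂_1 = 9 − 8 = 1, and the invariant factors of ∂_1 are all 1, so H_0 = Z.
  H_1: rank ker ∂_1 − rank ∂_2 = (16 − 8) − 7 = 1, and the invariant factors of ∂_2 are all 1, so H_1 = Z.
  H_2: rank ker ∂_2 − rank ∂_3 = (10 − 7) − 3 = 0, and the invariant factors of ∂_3 are all 1, so H_2 = 0.
  H_3: rank ker ∂_3 − rank ∂_4 = (3 − 3) − 0 = 0, and there is no ∂_4, so H_3 = 0.

As a check, the Euler characteristic is 9 − 16 + 10 − 3 = 0, which agrees with 1 − 1 + 0 − 0 = 0.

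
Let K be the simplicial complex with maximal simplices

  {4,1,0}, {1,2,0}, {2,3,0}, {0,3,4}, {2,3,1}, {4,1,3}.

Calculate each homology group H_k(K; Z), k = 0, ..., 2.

H_0 ≅ Z,  H_1 = 0,  H_2 ≅ Z.

Order the vertices as 0 < 1 < 2 < 3 < 4. Listing each simplex with vertices in this order, K has dimension 2 with simplices:

  0-simplices (5): [0], [1], [2], [3], [4]
  1-simplices (9): [0,1], [0,2], [0,3], [0,4], [1,2], [1,3], [1,4], [2,3], [3,4]
  2-simplices (6): [0,1,2], [0,1,4], [0,2,3], [0,3,4], [1,2,3], [1,3,4]

so the chain groups are C_0 ≅ Z^5, C_1 ≅ Z^9, C_2 ≅ Z^6.

The boundary map ∂_1: C_1 → C_0 maps an edge to its endpoints' difference, ∂[p,q] = q − p. For instance
  ∂[0,3] = [3] − [0].
The resulting 5×9 matrix has rank 4, and its Smith normal form has invariant factors (1,1,1,1).

∂_2: C_2 → C_1 sends each 2-simplex [p,q,r] to [q,r] − [p,r] + [p,q]. For instance
  ∂[0,3,4] = [3,4] − [0,4] + [0,3],
  ∂[0,1,2] = [1,2] − [0,2] + [0,1].
As a 9×6 matrix over Z this has rank 5, with invariant factors (1,1,1,1,1).

From H_k ≅ ker(∂_k) / im(∂_{k+1}) we obtain:

  H_0: rank C_0 − rank ∂_1 = 5 − 4 = 1, and the invariant factors of ∂_1 are all 1, so H_0 = Z.
  H_1: rank ker ∂_1 − rank ∂_2 = (9 − 4) − 5 = 0, and the invariant factors of ∂_2 are all 1, so H_1 = 0.
  H_2: rank ker ∂_2 − rank ∂_3 = (6 − 5) − 0 = 1, and there is no ∂_3, so H_2 = Z.

As a check, the Euler characteristic is 5 − 9 + 6 = 2, which agrees with 1 − 0 + 1 = 2.
(K is a triangulation of the 2-sphere S^2.)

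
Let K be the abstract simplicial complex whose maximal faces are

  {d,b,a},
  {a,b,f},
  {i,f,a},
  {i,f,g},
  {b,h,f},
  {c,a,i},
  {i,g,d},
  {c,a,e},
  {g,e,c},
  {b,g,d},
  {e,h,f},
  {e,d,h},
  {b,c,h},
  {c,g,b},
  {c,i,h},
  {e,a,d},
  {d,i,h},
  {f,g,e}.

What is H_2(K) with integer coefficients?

H_2 ≅ Z.

K has 9 vertices, 27 edges, 18 triangles.
rank ∂_2 = 17, rank ∂_3 = 0 ⇒ b_2 = 18 − 17 − 0 = 1. So H_2 ≅ Z.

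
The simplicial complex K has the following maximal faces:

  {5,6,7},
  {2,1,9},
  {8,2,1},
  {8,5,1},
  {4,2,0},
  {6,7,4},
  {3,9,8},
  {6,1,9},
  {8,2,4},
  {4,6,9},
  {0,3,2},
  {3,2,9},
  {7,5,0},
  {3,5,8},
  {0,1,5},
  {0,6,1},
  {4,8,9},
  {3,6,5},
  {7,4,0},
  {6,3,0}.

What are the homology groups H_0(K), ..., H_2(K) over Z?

Fix the vertex order 0 < 1 < 2 < 3 < 4 < 5 < 6 < 7 < 8 < 9 and write every simplex with vertices in increasing order. Then dim K = 2 and the simplices of K are:

  0-simplices (10): [0], [1], [2], [3], [4], [5], [6], [7], [8], [9]
  1-simplices (30): (30 of them)
  2-simplices (20): (20 of them)

so the chain groups are C_0 ≅ Z^10, C_1 ≅ Z^30, C_2 ≅ Z^20.

∂_1: C_1 → C_0 sends each edge [p,q] (with p < q) to q − p. For instance
  ∂[4,7] = [7] − [4].
As a 10×30 matrix over Z this has rank 9, with invariant factors (1,1,1,1,1,1,1,1,1).

The boundary map ∂_2: C_2 → C_1 sends each 2-simplex [p,q,r] to [q,r] − [p,r] + [p,q]. For instance
  ∂[5,6,7] = [6,7] − [5,7] + [5,6],
  ∂[0,1,5] = [1,5] − [0,5] + [0,1].
This gives a 30×20 integer matrix of rank 20; reducing to Smith normal form yields diagonal entries (1,1,1,1,1,1,1,1,1,1,1,1,1,1,1,1,1,1,1,2).

Computing H_k = (kernel of ∂_k) / (image of ∂_{k+1}):

  H_0: rank C_0 − rank ∂_1 = 10 − 9 = 1, and the invariant factors of ∂_1 are all 1, so H_0 ≅ Z.
  H_1: rank ker ∂_1 − rank ∂_2 = (30 − 9) − 20 = 1, and ∂_2 has invariant factor 2 > 1, so H_1 ≅ Z ⊕ Z/2.
  H_2: rank ker ∂_2 − rank ∂_3 = (20 − 20) − 0 = 0, and there is no ∂_3, so H_2 ≅ 0.

As a check, the Euler characteristic is 10 − 30 + 20 = 0, which agrees with 1 − 1 + 0 = 0.

H_0 ≅ Z,  H_1 ≅ Z ⊕ Z/2,  H_2 = 0.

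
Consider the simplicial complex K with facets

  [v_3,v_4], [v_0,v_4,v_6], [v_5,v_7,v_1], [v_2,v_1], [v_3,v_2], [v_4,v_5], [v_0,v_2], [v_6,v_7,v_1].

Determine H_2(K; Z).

H_2 ≅ 0.

Order the vertices as v_0 < v_1 < v_2 < v_3 < v_4 < v_5 < v_6 < v_7. Listing each simplex with vertices in this order, K has dimension 2 with simplices:

  0-simplices (8): [v_0], [v_1], [v_2], [v_3], [v_4], [v_5], [v_6], [v_7]
  1-simplices (13): [v_0,v_2], [v_0,v_4], [v_0,v_6], [v_1,v_2], [v_1,v_5], [v_1,v_6], [v_1,v_7], [v_2,v_3], [v_3,v_4], [v_4,v_5], [v_4,v_6], [v_5,v_7], [v_6,v_7]
  2-simplices (3): [v_0,v_4,v_6], [v_1,v_5,v_7], [v_1,v_6,v_7]

Hence C_0 ≅ Z^8, C_1 ≅ Z^13, C_2 ≅ Z^3.

Boundary ∂_1: C_1 → C_0 sends each edge [p,q] (with p < q) to q − p.
This gives a 8×13 integer matrix of rank 7; reducing to Smith normal form yields diagonal entries (1,1,1,1,1,1,1).

∂_2: C_2 → C_1 acts by ∂[p,q,r] = [q,r] − [p,r] + [p,q]. For instance
  ∂[v_0,v_4,v_6] = [v_4,v_6] − [v_0,v_6] + [v_0,v_4],
  ∂[v_1,v_5,v_7] = [v_5,v_7] − [v_1,v_7] + [v_1,v_5].
The 13×3 boundary matrix has rank 3 and Smith normal form diag(1,1,1).

Computing H_k = (kernel of ∂_k) / (image of ∂_{k+1}):

  H_2: rank ker ∂_2 − rank ∂_3 = (3 − 3) − 0 = 0, and there is no ∂_3, so H_2 ≅ 0.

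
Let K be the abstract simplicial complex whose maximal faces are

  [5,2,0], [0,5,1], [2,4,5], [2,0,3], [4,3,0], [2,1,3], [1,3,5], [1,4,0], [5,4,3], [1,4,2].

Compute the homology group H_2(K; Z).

We work with the vertex ordering 0 < 1 < 2 < 3 < 4 < 5. The simplices of K, each written with vertices in increasing order, are:

  0-simplices (6): [0], [1], [2], [3], [4], [5]
  1-simplices (15): [0,1], [0,2], [0,3], [0,4], [0,5], [1,2], [1,3], [1,4], [1,5], [2,3], [2,4], [2,5], [3,4], [3,5], [4,5]
  2-simplices (10): [0,1,4], [0,1,5], [0,2,3], [0,2,5], [0,3,4], [1,2,3], [1,2,4], [1,3,5], [2,4,5], [3,4,5]

Hence C_0 ≅ Z^6, C_1 ≅ Z^15, C_2 ≅ Z^10.

Boundary ∂_1: C_1 → C_0 is given by ∂[p,q] = [q] − [p]. For instance
  ∂[1,3] = [3] − [1].
As a 6×15 matrix over Z this has rank 5, with invariant factors (1,1,1,1,1).

Boundary ∂_2: C_2 → C_1 maps a triangle to the signed sum of its edges. For instance
  ∂[0,1,5] = [1,5] − [0,5] + [0,1],
  ∂[1,3,5] = [3,5] − [1,5] + [1,3].
As a 15×10 matrix over Z this has rank 10, with invariant factors (1,1,1,1,1,1,1,1,1,2).

From H_k ≅ ker(∂_k) / im(∂_{k+1}) we obtain:

  H_2: rank ker ∂_2 − rank ∂_3 = (10 − 10) − 0 = 0, and there is no ∂_3, so H_2 ≅ 0.

(K is a triangulation of the real projective plane RP^2.)

H_2 ≅ 0.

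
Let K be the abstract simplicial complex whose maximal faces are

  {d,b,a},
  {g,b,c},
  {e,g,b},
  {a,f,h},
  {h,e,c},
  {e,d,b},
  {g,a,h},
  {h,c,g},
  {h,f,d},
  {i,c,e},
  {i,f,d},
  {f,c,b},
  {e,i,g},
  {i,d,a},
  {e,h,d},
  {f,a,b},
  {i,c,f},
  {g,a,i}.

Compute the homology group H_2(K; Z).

We work with the vertex ordering a < b < c < d < e < f < g < h < i. The simplices of K, each written with vertices in increasing order, are:

  0-simplices (9): a, b, c, d, e, f, g, h, i
  1-simplices (27): ab, ad, af, ag, ah, ai, bc, bd, be, bf, bg, ce, cf, cg, ch, ci, de, df, dh, di, eg, eh, ei, fh, fi, gh, gi
  2-simplices (18): abd, abf, adi, afh, agh, agi, bcf, bcg, bde, beg, ceh, cei, cfi, cgh, deh, dfh, dfi, egi

so the chain groups are C_0 ≅ Z^9, C_1 ≅ Z^27, C_2 ≅ Z^18.

∂_1: C_1 → C_0 is given by ∂[p,q] = [q] − [p].
This gives a 9×27 integer matrix of rank 8; reducing to Smith normal form yields diagonal entries (1,1,1,1,1,1,1,1).

Boundary ∂_2: C_2 → C_1 sends each 2-simplex [p,q,r] to [q,r] − [p,r] + [p,q]. For instance
  ∂beg = eg − bg + be,
  ∂adi = di − ai + ad.
As a 27×18 matrix over Z this has rank 18, with invariant factors (1,1,1,1,1,1,1,1,1,1,1,1,1,1,1,1,1,2).

Reading off H_k = ker ∂_k / im ∂_{k+1}:

  H_2: rank ker ∂_2 − rank ∂_3 = (18 − 18) − 0 = 0, and there is no ∂_3, so H_2 ≅ 0.

H_2 = 0.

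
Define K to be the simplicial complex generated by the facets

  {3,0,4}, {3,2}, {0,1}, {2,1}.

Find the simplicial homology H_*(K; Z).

H_0 ≅ Z,  H_1 ≅ Z,  H_2 = 0.

Fix the vertex order 0 < 1 < 2 < 3 < 4 and write every simplex with vertices in increasing order. Then dim K = 2 and the simplices of K are:

  0-simplices (5): [0], [1], [2], [3], [4]
  1-simplices (6): [0,1], [0,3], [0,4], [1,2], [2,3], [3,4]
  2-simplices (1): [0,3,4]

Hence C_0 ≅ Z^5, C_1 ≅ Z^6, C_2 ≅ Z^1.

∂_1: C_1 → C_0 sends each edge [p,q] (with p < q) to q − p.
The 5×6 boundary matrix has rank 4 and Smith normal form diag(1,1,1,1).

The boundary map ∂_2: C_2 → C_1 acts by ∂[p,q,r] = [q,r] − [p,r] + [p,q]. For instance
  ∂[0,3,4] = [3,4] − [0,4] + [0,3].
The 6×1 boundary matrix has rank 1 and Smith normal form diag(1).

Computing H_k = (kernel of ∂_k) / (image of ∂_{k+1}):

  H_0: rank C_0 − rank ∂_1 = 5 − 4 = 1, and the invariant factors of ∂_1 are all 1, so H_0 ≅ Z.
  H_1: rank ker ∂_1 − rank ∂_2 = (6 − 4) − 1 = 1, and the invariant factors of ∂_2 are all 1, so H_1 ≅ Z.
  H_2: rank ker ∂_2 − rank ∂_3 = (1 − 1) − 0 = 0, and there is no ∂_3, so H_2 ≅ 0.

As a check, the Euler characteristic is 5 − 6 + 1 = 0, which agrees with 1 − 1 + 0 = 0.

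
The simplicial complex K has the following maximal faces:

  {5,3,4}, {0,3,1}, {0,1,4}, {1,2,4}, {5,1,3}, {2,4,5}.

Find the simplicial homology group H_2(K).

H_2 = 0.

Order the vertices as 0 < 1 < 2 < 3 < 4 < 5. Listing each simplex with vertices in this order, K has dimension 2 with simplices:

  0-simplices (6): [0], [1], [2], [3], [4], [5]
  1-simplices (12): [0,1], [0,3], [0,4], [1,2], [1,3], [1,4], [1,5], [2,4], [2,5], [3,4], [3,5], [4,5]
  2-simplices (6): [0,1,3], [0,1,4], [1,2,4], [1,3,5], [2,4,5], [3,4,5]

giving chain groups C_0 ≅ Z^6, C_1 ≅ Z^12, C_2 ≅ Z^6.

The boundary map ∂_1: C_1 → C_0 is given by ∂[p,q] = [q] − [p]. For instance
  ∂[0,1] = [1] − [0].
The 6×12 boundary matrix has rank 5 and Smith normal form diag(1,1,1,1,1).

The boundary map ∂_2: C_2 → C_1 sends each 2-simplex [p,q,r] to [q,r] − [p,r] + [p,q]. For instance
  ∂[1,2,4] = [2,4] − [1,4] + [1,2],
  ∂[1,3,5] = [3,5] − [1,5] + [1,3].
The resulting 12×6 matrix has rank 6, and its Smith normal form has invariant factors (1,1,1,1,1,1).

Computing H_k = (kernel of ∂_k) / (image of ∂_{k+1}):

  H_2: rank ker ∂_2 − rank ∂_3 = (6 − 6) − 0 = 0, and there is no ∂_3, so H_2 = 0.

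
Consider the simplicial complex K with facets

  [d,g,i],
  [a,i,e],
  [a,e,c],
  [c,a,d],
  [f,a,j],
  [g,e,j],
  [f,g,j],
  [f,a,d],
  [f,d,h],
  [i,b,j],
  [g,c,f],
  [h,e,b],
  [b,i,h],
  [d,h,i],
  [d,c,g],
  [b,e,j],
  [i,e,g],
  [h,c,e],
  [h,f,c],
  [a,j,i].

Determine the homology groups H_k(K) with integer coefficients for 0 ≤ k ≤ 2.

H_0 ≅ Z,  H_1 ≅ Z ⊕ Z/2,  H_2 = 0.

We work with the vertex ordering a < b < c < d < e < f < g < h < i < j. The simplices of K, each written with vertices in increasing order, are:

  0-simplices (10): a, b, c, d, e, f, g, h, i, j
  1-simplices (30): ac, ad, ae, af, ai, aj, be, bh, bi, bj, cd, ce, cf, cg, ch, df, dg, dh, di, eg, eh, ei, ej, fg, fh, fj, gi, gj, hi, ij
  2-simplices (20): acd, ace, adf, aei, afj, aij, beh, bej, bhi, bij, cdg, ceh, cfg, cfh, dfh, dgi, dhi, egi, egj, fgj

Hence C_0 ≅ Z^10, C_1 ≅ Z^30, C_2 ≅ Z^20.

The boundary map ∂_1: C_1 → C_0 is given by ∂[p,q] = [q] − [p]. For instance
  ∂cd = d − c.
The 10×30 boundary matrix has rank 9 and Smith normal form diag(1,1,1,1,1,1,1,1,1).

Boundary ∂_2: C_2 → C_1 sends each 2-simplex [p,q,r] to [q,r] − [p,r] + [p,q]. For instance
  ∂dhi = hi − di + dh,
  ∂egi = gi − ei + eg.
The 30×20 boundary matrix has rank 20 and Smith normal form diag(1,1,1,1,1,1,1,1,1,1,1,1,1,1,1,1,1,1,1,2).

Reading off H_k = ker ∂_k / im ∂_{k+1}:

  H_0: rank C_0 − rank ∂_1 = 10 − 9 = 1, and the invariant factors of ∂_1 are all 1, so H_0 ≅ Z.
  H_1: rank ker ∂_1 − rank ∂_2 = (30 − 9) − 20 = 1, and ∂_2 has invariant factor 2 > 1, so H_1 ≅ Z ⊕ Z/2.
  H_2: rank ker ∂_2 − rank ∂_3 = (20 − 20) − 0 = 0, and there is no ∂_3, so H_2 ≅ 0.

As a check, the Euler characteristic is 10 − 30 + 20 = 0, which agrees with 1 − 1 + 0 = 0.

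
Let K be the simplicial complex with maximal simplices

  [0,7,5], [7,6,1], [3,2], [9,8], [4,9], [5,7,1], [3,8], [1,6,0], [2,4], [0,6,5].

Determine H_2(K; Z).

K has 10 vertices, 15 edges, 5 triangles.
rank ∂_2 = 5, rank ∂_3 = 0 ⇒ b_2 = 5 − 5 − 0 = 0. So H_2 = 0.

H_2 ≅ 0.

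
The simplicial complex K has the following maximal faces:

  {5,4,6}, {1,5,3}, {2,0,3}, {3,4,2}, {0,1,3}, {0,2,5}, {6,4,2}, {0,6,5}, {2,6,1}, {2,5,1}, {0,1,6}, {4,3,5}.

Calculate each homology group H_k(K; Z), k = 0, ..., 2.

We work with the vertex ordering 0 < 1 < 2 < 3 < 4 < 5 < 6. The simplices of K, each written with vertices in increasing order, are:

  0-simplices (7): [0], [1], [2], [3], [4], [5], [6]
  1-simplices (18): [0,1], [0,2], [0,3], [0,5], [0,6], [1,2], [1,3], [1,5], [1,6], [2,3], [2,4], [2,5], [2,6], [3,4], [3,5], [4,5], [4,6], [5,6]
  2-simplices (12): [0,1,3], [0,1,6], [0,2,3], [0,2,5], [0,5,6], [1,2,5], [1,2,6], [1,3,5], [2,3,4], [2,4,6], [3,4,5], [4,5,6]

so the chain groups are C_0 ≅ Z^7, C_1 ≅ Z^18, C_2 ≅ Z^12.

The boundary map ∂_1: C_1 → C_0 maps an edge to its endpoints' difference, ∂[p,q] = q − p.
The resulting 7×18 matrix has rank 6, and its Smith normal form has invariant factors (1,1,1,1,1,1).

∂_2: C_2 → C_1 maps a triangle to the signed sum of its edges. For instance
  ∂[1,2,5] = [2,5] − [1,5] + [1,2],
  ∂[0,1,6] = [1,6] − [0,6] + [0,1].
The 18×12 boundary matrix has rank 12 and Smith normal form diag(1,1,1,1,1,1,1,1,1,1,1,2).

From H_k ≅ ker(∂_k) / im(∂_{k+1}) we obtain:

  H_0: rank C_0 − rank ∂_1 = 7 − 6 = 1, and the invariant factors of ∂_1 are all 1, so H_0 ≅ Z.
  H_1: rank ker ∂_1 − rank ∂_2 = (18 − 6) − 12 = 0, and ∂_2 has invariant factor 2 > 1, so H_1 ≅ Z/2.
  H_2: rank ker ∂_2 − rank ∂_3 = (12 − 12) − 0 = 0, and there is no ∂_3, so H_2 ≅ 0.

H_0 ≅ Z,  H_1 ≅ Z/2,  H_2 = 0.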